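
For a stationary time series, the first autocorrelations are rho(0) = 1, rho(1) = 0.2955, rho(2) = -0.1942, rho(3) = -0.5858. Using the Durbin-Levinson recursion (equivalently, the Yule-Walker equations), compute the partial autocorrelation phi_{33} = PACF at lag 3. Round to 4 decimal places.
\phi_{33} = -0.5080

The PACF at lag k is phi_{kk}, the last component of the solution
to the Yule-Walker system G_k phi = r_k where
  (G_k)_{ij} = rho(|i - j|), (r_k)_i = rho(i), i,j = 1..k.
Equivalently, Durbin-Levinson gives phi_{kk} iteratively:
  phi_{11} = rho(1)
  phi_{kk} = [rho(k) - sum_{j=1..k-1} phi_{k-1,j} rho(k-j)]
            / [1 - sum_{j=1..k-1} phi_{k-1,j} rho(j)],
  phi_{k,j} = phi_{k-1,j} - phi_{kk} phi_{k-1,k-j},  j = 1..k-1.
Step k = 1:
  phi_11 = rho(1) = 0.2955.
Step k = 2:
  phi_22 = [rho(2) - phi_11 rho(1)] / [1 - phi_11 rho(1)] = [-0.1942 - (0.2955)(0.2955)] / [1 - (0.2955)(0.2955)]
         = -0.28152025 / 0.91267975 = -0.308455.
  Update: phi_21 = phi_11 - phi_22 phi_11 = 0.2955 - (-0.308455)(0.2955) = 0.386648.
Step k = 3:
  phi_33 = [rho(3) - phi_21 rho(2) - phi_22 rho(1)] / [1 - phi_21 rho(1) - phi_22 rho(2)]
    numerator   = -0.5858 - (0.386648)(-0.1942) - (-0.308455)(0.2955) = -0.41956457
    denominator = 1 - (0.386648)(0.2955) - (-0.308455)(-0.1942) = 0.82584354
  phi_33 = -0.41956457 / 0.82584354 = -0.508.
Therefore phi_{33} = -0.5080.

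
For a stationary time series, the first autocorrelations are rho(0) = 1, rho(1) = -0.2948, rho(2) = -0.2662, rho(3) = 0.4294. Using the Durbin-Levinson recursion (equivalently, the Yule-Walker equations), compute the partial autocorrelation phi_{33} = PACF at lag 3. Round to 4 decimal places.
\phi_{33} = 0.2660

The PACF at lag k is phi_{kk}, the last component of the solution
to the Yule-Walker system G_k phi = r_k where
  (G_k)_{ij} = rho(|i - j|), (r_k)_i = rho(i), i,j = 1..k.
Equivalently, Durbin-Levinson gives phi_{kk} iteratively:
  phi_{11} = rho(1)
  phi_{kk} = [rho(k) - sum_{j=1..k-1} phi_{k-1,j} rho(k-j)]
            / [1 - sum_{j=1..k-1} phi_{k-1,j} rho(j)],
  phi_{k,j} = phi_{k-1,j} - phi_{kk} phi_{k-1,k-j},  j = 1..k-1.
Step k = 1:
  phi_11 = rho(1) = -0.2948.
Step k = 2:
  phi_22 = [rho(2) - phi_11 rho(1)] / [1 - phi_11 rho(1)] = [-0.2662 - (-0.2948)(-0.2948)] / [1 - (-0.2948)(-0.2948)]
         = -0.35310704 / 0.91309296 = -0.386715.
  Update: phi_21 = phi_11 - phi_22 phi_11 = -0.2948 - (-0.386715)(-0.2948) = -0.408804.
Step k = 3:
  phi_33 = [rho(3) - phi_21 rho(2) - phi_22 rho(1)] / [1 - phi_21 rho(1) - phi_22 rho(2)]
    numerator   = 0.4294 - (-0.408804)(-0.2662) - (-0.386715)(-0.2948) = 0.20657278
    denominator = 1 - (-0.408804)(-0.2948) - (-0.386715)(-0.2662) = 0.77654106
  phi_33 = 0.20657278 / 0.77654106 = 0.266.
Therefore phi_{33} = 0.2660.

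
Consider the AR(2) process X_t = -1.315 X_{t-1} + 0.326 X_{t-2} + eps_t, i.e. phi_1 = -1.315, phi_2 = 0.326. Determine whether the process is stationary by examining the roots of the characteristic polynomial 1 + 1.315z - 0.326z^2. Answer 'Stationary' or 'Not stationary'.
\text{Not stationary}

The AR(p) characteristic polynomial is P(z) = 1 + 1.315z - 0.326z^2.
Stationarity requires all roots to lie outside the unit circle, i.e. |z| > 1 for every root.
Set 1 + (1.315) z + (-0.326) z^2 = 0, i.e. a z^2 + b z + c = 0 with a = -0.326, b = 1.315, c = 1.
Discriminant D = b^2 - 4ac = (1.315)^2 - 4*(-0.326)*1 = 1.729225 - (-1.304) = 3.033225.
D >= 0, so the roots are real: z = (-b +/- sqrt(D)) / (2a) = (-1.315 +/- 1.741616) / (-0.652).
  z_1 = (-1.315 + 1.741616) / (-0.652) = -0.6543,   |z_1| = 0.6543.
  z_2 = (-1.315 - 1.741616) / (-0.652) = 4.6881,   |z_2| = 4.6881.
Moduli of all roots: 0.6543, 4.6881.
All moduli strictly greater than 1? No.
Verdict: Not stationary.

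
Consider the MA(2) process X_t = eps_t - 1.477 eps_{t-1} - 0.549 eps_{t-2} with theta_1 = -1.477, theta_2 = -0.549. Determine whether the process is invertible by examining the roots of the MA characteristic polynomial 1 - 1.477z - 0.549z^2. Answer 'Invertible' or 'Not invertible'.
\text{Not invertible}

The MA(q) characteristic polynomial is P(z) = 1 - 1.477z - 0.549z^2.
Invertibility requires all roots to lie outside the unit circle, i.e. |z| > 1 for every root.
Set 1 + (-1.477) z + (-0.549) z^2 = 0, i.e. a z^2 + b z + c = 0 with a = -0.549, b = -1.477, c = 1.
Discriminant D = b^2 - 4ac = (-1.477)^2 - 4*(-0.549)*1 = 2.181529 - (-2.196) = 4.377529.
D >= 0, so the roots are real: z = (-b +/- sqrt(D)) / (2a) = (1.477 +/- 2.092255) / (-1.098).
  z_1 = (1.477 + 2.092255) / (-1.098) = -3.2507,   |z_1| = 3.2507.
  z_2 = (1.477 - 2.092255) / (-1.098) = 0.5603,   |z_2| = 0.5603.
Moduli of all roots: 3.2507, 0.5603.
All moduli strictly greater than 1? No.
Verdict: Not invertible.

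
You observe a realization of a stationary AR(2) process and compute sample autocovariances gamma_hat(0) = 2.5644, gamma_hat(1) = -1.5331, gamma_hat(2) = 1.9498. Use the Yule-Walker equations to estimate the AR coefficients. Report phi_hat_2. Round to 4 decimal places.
\hat\phi_{2} = 0.6270

The Yule-Walker equations for an AR(p) process read, in matrix form,
  Gamma_p phi = r_p,   with   (Gamma_p)_{ij} = gamma(|i - j|),
                       (r_p)_i = gamma(i),   i,j = 1..p.
Substitute the sample gammas (Toeplitz matrix and right-hand side of size 2):
  Gamma_p = [[2.5644, -1.5331], [-1.5331, 2.5644]]
  r_p     = [-1.5331, 1.9498]
Written out:
  2.5644 phi_1 - 1.5331 phi_2 = -1.5331
  -1.5331 phi_1 + 2.5644 phi_2 = 1.9498
Solve by Cramer's rule:
  det = gamma(0)^2 - gamma(1)^2 = (2.5644)^2 - (-1.5331)^2 = 6.57614736 - 2.35039561 = 4.22575175
  phi_hat_1 = [gamma(1) gamma(0) - gamma(1) gamma(2)] / det = [(-1.5331)(2.5644) - (-1.5331)(1.9498)] / 4.22575175 = -0.94224326 / 4.22575175 = -0.223
  phi_hat_2 = [gamma(0) gamma(2) - gamma(1)^2] / det = [(2.5644)(1.9498) - (-1.5331)^2] / 4.22575175 = 2.64967151 / 4.22575175 = 0.627
So phi_hat = [-0.2230, 0.6270].
Therefore phi_hat_2 = 0.6270.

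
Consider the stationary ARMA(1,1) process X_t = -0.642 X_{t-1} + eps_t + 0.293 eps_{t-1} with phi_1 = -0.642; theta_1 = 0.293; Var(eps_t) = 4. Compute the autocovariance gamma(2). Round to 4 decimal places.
\gamma(2) = 1.2378

Multiply the model equation by X_{t-k} and take expectations. With theta_0 = psi_0 = 1 and psi_j the MA(infinity) weights, this gives
  gamma(k) - sum_i phi_i gamma(k-i) = c_k,
  c_k = sigma^2 * sum_{j=k..q} theta_j psi_{j-k}   (c_k = 0 for k > q),
using gamma(-m) = gamma(m).
psi-weights needed (psi_j = theta_j + sum_i phi_i psi_{j-i}):
  psi_1 = theta_1 + phi_1 = 0.293 + (-0.642) = -0.349
Right-hand sides:
  c_0 = sigma^2 (1 + theta_1 psi_1) = 4 * (1 + (0.293)(-0.349)) = 4 * 0.897743 = 3.590972
  c_1 = sigma^2 theta_1 = 4 * (0.293) = 1.172
  c_2 = 0
Equations for k = 0 and k = 1 (AR order 1):
  gamma(0) = phi_1 gamma(1) + c_0
  gamma(1) = phi_1 gamma(0) + c_1
Substituting the second into the first: gamma(0) (1 - phi_1^2) = c_0 + phi_1 c_1, so
  gamma(0) = (c_0 + phi_1 c_1) / (1 - phi_1^2) = (3.590972 + (-0.642)(1.172)) / (1 - (-0.642)^2) = 2.838548 / 0.587836 = 4.828809.
  gamma(1) = phi_1 gamma(0) + c_1 = (-0.642)(4.828809) + (1.172) = -1.928096.
For k = 2 (> q): gamma(2) = phi_1 gamma(1) = (-0.642)(-1.928096) = 1.237837.
Therefore gamma(2) = 1.2378 (to 4 decimal places).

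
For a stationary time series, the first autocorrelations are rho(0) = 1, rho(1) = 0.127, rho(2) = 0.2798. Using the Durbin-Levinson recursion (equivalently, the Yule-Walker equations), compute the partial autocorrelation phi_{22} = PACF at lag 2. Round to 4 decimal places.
\phi_{22} = 0.2680

The PACF at lag k is phi_{kk}, the last component of the solution
to the Yule-Walker system G_k phi = r_k where
  (G_k)_{ij} = rho(|i - j|), (r_k)_i = rho(i), i,j = 1..k.
Equivalently, Durbin-Levinson gives phi_{kk} iteratively:
  phi_{11} = rho(1)
  phi_{kk} = [rho(k) - sum_{j=1..k-1} phi_{k-1,j} rho(k-j)]
            / [1 - sum_{j=1..k-1} phi_{k-1,j} rho(j)],
  phi_{k,j} = phi_{k-1,j} - phi_{kk} phi_{k-1,k-j},  j = 1..k-1.
Step k = 1:
  phi_11 = rho(1) = 0.127.
Step k = 2:
  phi_22 = [rho(2) - phi_11 rho(1)] / [1 - phi_11 rho(1)] = [0.2798 - (0.127)(0.127)] / [1 - (0.127)(0.127)]
         = 0.263671 / 0.983871 = 0.268.
Therefore phi_{22} = 0.2680.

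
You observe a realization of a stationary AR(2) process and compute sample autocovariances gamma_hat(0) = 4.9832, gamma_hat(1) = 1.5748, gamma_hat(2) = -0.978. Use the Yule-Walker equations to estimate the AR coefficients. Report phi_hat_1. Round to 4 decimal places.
\hat\phi_{1} = 0.4200

The Yule-Walker equations for an AR(p) process read, in matrix form,
  Gamma_p phi = r_p,   with   (Gamma_p)_{ij} = gamma(|i - j|),
                       (r_p)_i = gamma(i),   i,j = 1..p.
Substitute the sample gammas (Toeplitz matrix and right-hand side of size 2):
  Gamma_p = [[4.9832, 1.5748], [1.5748, 4.9832]]
  r_p     = [1.5748, -0.978]
Written out:
  4.9832 phi_1 + 1.5748 phi_2 = 1.5748
  1.5748 phi_1 + 4.9832 phi_2 = -0.978
Solve by Cramer's rule:
  det = gamma(0)^2 - gamma(1)^2 = (4.9832)^2 - (1.5748)^2 = 24.83228224 - 2.47999504 = 22.3522872
  phi_hat_1 = [gamma(1) gamma(0) - gamma(1) gamma(2)] / det = [(1.5748)(4.9832) - (1.5748)(-0.978)] / 22.3522872 = 9.38769776 / 22.3522872 = 0.42
  phi_hat_2 = [gamma(0) gamma(2) - gamma(1)^2] / det = [(4.9832)(-0.978) - (1.5748)^2] / 22.3522872 = -7.35356464 / 22.3522872 = -0.329
So phi_hat = [0.4200, -0.3290].
Therefore phi_hat_1 = 0.4200.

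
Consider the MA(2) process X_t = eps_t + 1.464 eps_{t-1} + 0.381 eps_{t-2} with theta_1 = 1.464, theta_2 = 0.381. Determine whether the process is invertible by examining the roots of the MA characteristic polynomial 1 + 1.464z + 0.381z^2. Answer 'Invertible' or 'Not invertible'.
\text{Not invertible}

The MA(q) characteristic polynomial is P(z) = 1 + 1.464z + 0.381z^2.
Invertibility requires all roots to lie outside the unit circle, i.e. |z| > 1 for every root.
Set 1 + (1.464) z + (0.381) z^2 = 0, i.e. a z^2 + b z + c = 0 with a = 0.381, b = 1.464, c = 1.
Discriminant D = b^2 - 4ac = (1.464)^2 - 4*(0.381)*1 = 2.143296 - (1.524) = 0.619296.
D >= 0, so the roots are real: z = (-b +/- sqrt(D)) / (2a) = (-1.464 +/- 0.786954) / (0.762).
  z_1 = (-1.464 + 0.786954) / (0.762) = -0.8885,   |z_1| = 0.8885.
  z_2 = (-1.464 - 0.786954) / (0.762) = -2.954,   |z_2| = 2.954.
Moduli of all roots: 0.8885, 2.9540.
All moduli strictly greater than 1? No.
Verdict: Not invertible.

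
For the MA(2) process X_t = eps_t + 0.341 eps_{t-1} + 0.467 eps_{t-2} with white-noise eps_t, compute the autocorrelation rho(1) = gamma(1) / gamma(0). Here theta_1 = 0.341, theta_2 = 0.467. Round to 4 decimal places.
\rho(1) = 0.3749

For an MA(q) process with theta_0 = 1, the autocovariance is
  gamma(k) = sigma^2 * sum_{i=0..q-k} theta_i * theta_{i+k},
and rho(k) = gamma(k) / gamma(0). Sigma^2 cancels.
  numerator   = (1)*(0.341) + (0.341)*(0.467) = 0.500247.
  denominator = (1)^2 + (0.341)^2 + (0.467)^2 = 1.33437.
  rho(1) = 0.500247 / 1.33437 = 0.3749.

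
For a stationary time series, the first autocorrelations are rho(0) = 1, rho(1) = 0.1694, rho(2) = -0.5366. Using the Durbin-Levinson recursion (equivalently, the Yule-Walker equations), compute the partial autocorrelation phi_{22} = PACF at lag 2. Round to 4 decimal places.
\phi_{22} = -0.5820

The PACF at lag k is phi_{kk}, the last component of the solution
to the Yule-Walker system G_k phi = r_k where
  (G_k)_{ij} = rho(|i - j|), (r_k)_i = rho(i), i,j = 1..k.
Equivalently, Durbin-Levinson gives phi_{kk} iteratively:
  phi_{11} = rho(1)
  phi_{kk} = [rho(k) - sum_{j=1..k-1} phi_{k-1,j} rho(k-j)]
            / [1 - sum_{j=1..k-1} phi_{k-1,j} rho(j)],
  phi_{k,j} = phi_{k-1,j} - phi_{kk} phi_{k-1,k-j},  j = 1..k-1.
Step k = 1:
  phi_11 = rho(1) = 0.1694.
Step k = 2:
  phi_22 = [rho(2) - phi_11 rho(1)] / [1 - phi_11 rho(1)] = [-0.5366 - (0.1694)(0.1694)] / [1 - (0.1694)(0.1694)]
         = -0.56529636 / 0.97130364 = -0.582.
Therefore phi_{22} = -0.5820.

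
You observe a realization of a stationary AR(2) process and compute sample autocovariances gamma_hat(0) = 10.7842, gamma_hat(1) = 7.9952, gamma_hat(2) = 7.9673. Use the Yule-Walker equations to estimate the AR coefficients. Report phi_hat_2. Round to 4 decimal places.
\hat\phi_{2} = 0.4200

The Yule-Walker equations for an AR(p) process read, in matrix form,
  Gamma_p phi = r_p,   with   (Gamma_p)_{ij} = gamma(|i - j|),
                       (r_p)_i = gamma(i),   i,j = 1..p.
Substitute the sample gammas (Toeplitz matrix and right-hand side of size 2):
  Gamma_p = [[10.7842, 7.9952], [7.9952, 10.7842]]
  r_p     = [7.9952, 7.9673]
Written out:
  10.7842 phi_1 + 7.9952 phi_2 = 7.9952
  7.9952 phi_1 + 10.7842 phi_2 = 7.9673
Solve by Cramer's rule:
  det = gamma(0)^2 - gamma(1)^2 = (10.7842)^2 - (7.9952)^2 = 116.29896964 - 63.92322304 = 52.3757466
  phi_hat_1 = [gamma(1) gamma(0) - gamma(1) gamma(2)] / det = [(7.9952)(10.7842) - (7.9952)(7.9673)] / 52.3757466 = 22.52167888 / 52.3757466 = 0.43
  phi_hat_2 = [gamma(0) gamma(2) - gamma(1)^2] / det = [(10.7842)(7.9673) - (7.9952)^2] / 52.3757466 = 21.99773362 / 52.3757466 = 0.42
So phi_hat = [0.4300, 0.4200].
Therefore phi_hat_2 = 0.4200.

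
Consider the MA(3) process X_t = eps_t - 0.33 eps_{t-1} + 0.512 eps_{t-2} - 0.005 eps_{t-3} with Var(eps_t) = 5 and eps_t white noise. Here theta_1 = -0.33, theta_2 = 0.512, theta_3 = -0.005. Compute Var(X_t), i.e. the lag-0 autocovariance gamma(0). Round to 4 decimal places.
\gamma(0) = 6.8553

For an MA(q) process X_t = eps_t + sum_i theta_i eps_{t-i} with
Var(eps_t) = sigma^2, the variance is
  gamma(0) = sigma^2 * (1 + sum_i theta_i^2).
  sum_i theta_i^2 = (-0.33)^2 + (0.512)^2 + (-0.005)^2 = 0.1089 + 0.262144 + 0.000025 = 0.371069.
  gamma(0) = 5 * (1 + 0.371069) = 5 * 1.371069 = 6.855345, which rounds to 6.8553.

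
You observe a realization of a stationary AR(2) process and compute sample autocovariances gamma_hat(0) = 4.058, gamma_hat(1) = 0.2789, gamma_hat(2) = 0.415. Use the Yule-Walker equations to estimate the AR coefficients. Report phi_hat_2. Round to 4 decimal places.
\hat\phi_{2} = 0.0980

The Yule-Walker equations for an AR(p) process read, in matrix form,
  Gamma_p phi = r_p,   with   (Gamma_p)_{ij} = gamma(|i - j|),
                       (r_p)_i = gamma(i),   i,j = 1..p.
Substitute the sample gammas (Toeplitz matrix and right-hand side of size 2):
  Gamma_p = [[4.058, 0.2789], [0.2789, 4.058]]
  r_p     = [0.2789, 0.415]
Written out:
  4.058 phi_1 + 0.2789 phi_2 = 0.2789
  0.2789 phi_1 + 4.058 phi_2 = 0.415
Solve by Cramer's rule:
  det = gamma(0)^2 - gamma(1)^2 = (4.058)^2 - (0.2789)^2 = 16.467364 - 0.07778521 = 16.38957879
  phi_hat_1 = [gamma(1) gamma(0) - gamma(1) gamma(2)] / det = [(0.2789)(4.058) - (0.2789)(0.415)] / 16.38957879 = 1.0160327 / 16.38957879 = 0.062
  phi_hat_2 = [gamma(0) gamma(2) - gamma(1)^2] / det = [(4.058)(0.415) - (0.2789)^2] / 16.38957879 = 1.60628479 / 16.38957879 = 0.098
So phi_hat = [0.0620, 0.0980].
Therefore phi_hat_2 = 0.0980.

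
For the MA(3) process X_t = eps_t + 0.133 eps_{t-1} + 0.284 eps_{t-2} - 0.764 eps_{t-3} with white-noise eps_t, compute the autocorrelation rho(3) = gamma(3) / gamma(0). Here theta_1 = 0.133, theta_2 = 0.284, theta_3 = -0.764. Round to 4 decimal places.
\rho(3) = -0.4542

For an MA(q) process with theta_0 = 1, the autocovariance is
  gamma(k) = sigma^2 * sum_{i=0..q-k} theta_i * theta_{i+k},
and rho(k) = gamma(k) / gamma(0). Sigma^2 cancels.
  numerator   = (1)*(-0.764) = -0.764.
  denominator = (1)^2 + (0.133)^2 + (0.284)^2 + (-0.764)^2 = 1.682041.
  rho(3) = -0.764 / 1.682041 = -0.4542.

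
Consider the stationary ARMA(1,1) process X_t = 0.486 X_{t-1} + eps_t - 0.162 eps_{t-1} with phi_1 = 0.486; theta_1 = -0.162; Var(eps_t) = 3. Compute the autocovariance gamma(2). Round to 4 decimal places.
\gamma(2) = 0.5698

Multiply the model equation by X_{t-k} and take expectations. With theta_0 = psi_0 = 1 and psi_j the MA(infinity) weights, this gives
  gamma(k) - sum_i phi_i gamma(k-i) = c_k,
  c_k = sigma^2 * sum_{j=k..q} theta_j psi_{j-k}   (c_k = 0 for k > q),
using gamma(-m) = gamma(m).
psi-weights needed (psi_j = theta_j + sum_i phi_i psi_{j-i}):
  psi_1 = theta_1 + phi_1 = -0.162 + (0.486) = 0.324
Right-hand sides:
  c_0 = sigma^2 (1 + theta_1 psi_1) = 3 * (1 + (-0.162)(0.324)) = 3 * 0.947512 = 2.842536
  c_1 = sigma^2 theta_1 = 3 * (-0.162) = -0.486
  c_2 = 0
Equations for k = 0 and k = 1 (AR order 1):
  gamma(0) = phi_1 gamma(1) + c_0
  gamma(1) = phi_1 gamma(0) + c_1
Substituting the second into the first: gamma(0) (1 - phi_1^2) = c_0 + phi_1 c_1, so
  gamma(0) = (c_0 + phi_1 c_1) / (1 - phi_1^2) = (2.842536 + (0.486)(-0.486)) / (1 - (0.486)^2) = 2.60634 / 0.763804 = 3.412315.
  gamma(1) = phi_1 gamma(0) + c_1 = (0.486)(3.412315) + (-0.486) = 1.172385.
For k = 2 (> q): gamma(2) = phi_1 gamma(1) = (0.486)(1.172385) = 0.569779.
Therefore gamma(2) = 0.5698 (to 4 decimal places).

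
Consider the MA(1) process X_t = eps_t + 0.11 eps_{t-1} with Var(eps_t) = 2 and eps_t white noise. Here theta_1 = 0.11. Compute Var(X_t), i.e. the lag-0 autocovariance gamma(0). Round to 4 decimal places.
\gamma(0) = 2.0242

For an MA(q) process X_t = eps_t + sum_i theta_i eps_{t-i} with
Var(eps_t) = sigma^2, the variance is
  gamma(0) = sigma^2 * (1 + sum_i theta_i^2).
  sum_i theta_i^2 = (0.11)^2 = 0.0121.
  gamma(0) = 2 * (1 + 0.0121) = 2 * 1.0121 = 2.0242.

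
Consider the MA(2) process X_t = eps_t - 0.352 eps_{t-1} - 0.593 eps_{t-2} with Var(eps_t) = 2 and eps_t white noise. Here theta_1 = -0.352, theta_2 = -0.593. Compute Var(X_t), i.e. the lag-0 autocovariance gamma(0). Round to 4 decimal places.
\gamma(0) = 2.9511

For an MA(q) process X_t = eps_t + sum_i theta_i eps_{t-i} with
Var(eps_t) = sigma^2, the variance is
  gamma(0) = sigma^2 * (1 + sum_i theta_i^2).
  sum_i theta_i^2 = (-0.352)^2 + (-0.593)^2 = 0.123904 + 0.351649 = 0.475553.
  gamma(0) = 2 * (1 + 0.475553) = 2 * 1.475553 = 2.951106, which rounds to 2.9511.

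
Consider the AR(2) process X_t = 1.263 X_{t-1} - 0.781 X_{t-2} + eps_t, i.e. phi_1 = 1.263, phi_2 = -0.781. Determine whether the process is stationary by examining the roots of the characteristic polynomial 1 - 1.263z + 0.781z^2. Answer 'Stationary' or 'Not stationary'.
\text{Stationary}

The AR(p) characteristic polynomial is P(z) = 1 - 1.263z + 0.781z^2.
Stationarity requires all roots to lie outside the unit circle, i.e. |z| > 1 for every root.
Set 1 + (-1.263) z + (0.781) z^2 = 0, i.e. a z^2 + b z + c = 0 with a = 0.781, b = -1.263, c = 1.
Discriminant D = b^2 - 4ac = (-1.263)^2 - 4*(0.781)*1 = 1.595169 - (3.124) = -1.528831.
D < 0, so the roots are the complex-conjugate pair z = (-b +/- i sqrt(-D)) / (2a) = 0.8086 +/- 0.7916i.
For a conjugate pair |z|^2 = z * conj(z) = (product of roots) = c/a = 1/(0.781) = 1.28041, so |z| = sqrt(1.28041) = 1.1316 for both roots.
Moduli of all roots: 1.1316, 1.1316.
All moduli strictly greater than 1? Yes.
Verdict: Stationary.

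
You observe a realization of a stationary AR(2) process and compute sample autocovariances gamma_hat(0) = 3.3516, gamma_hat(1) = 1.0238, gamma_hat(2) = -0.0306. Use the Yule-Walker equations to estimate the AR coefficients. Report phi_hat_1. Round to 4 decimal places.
\hat\phi_{1} = 0.3400

The Yule-Walker equations for an AR(p) process read, in matrix form,
  Gamma_p phi = r_p,   with   (Gamma_p)_{ij} = gamma(|i - j|),
                       (r_p)_i = gamma(i),   i,j = 1..p.
Substitute the sample gammas (Toeplitz matrix and right-hand side of size 2):
  Gamma_p = [[3.3516, 1.0238], [1.0238, 3.3516]]
  r_p     = [1.0238, -0.0306]
Written out:
  3.3516 phi_1 + 1.0238 phi_2 = 1.0238
  1.0238 phi_1 + 3.3516 phi_2 = -0.0306
Solve by Cramer's rule:
  det = gamma(0)^2 - gamma(1)^2 = (3.3516)^2 - (1.0238)^2 = 11.23322256 - 1.04816644 = 10.18505612
  phi_hat_1 = [gamma(1) gamma(0) - gamma(1) gamma(2)] / det = [(1.0238)(3.3516) - (1.0238)(-0.0306)] / 10.18505612 = 3.46269636 / 10.18505612 = 0.34
  phi_hat_2 = [gamma(0) gamma(2) - gamma(1)^2] / det = [(3.3516)(-0.0306) - (1.0238)^2] / 10.18505612 = -1.1507254 / 10.18505612 = -0.113
So phi_hat = [0.3400, -0.1130].
Therefore phi_hat_1 = 0.3400.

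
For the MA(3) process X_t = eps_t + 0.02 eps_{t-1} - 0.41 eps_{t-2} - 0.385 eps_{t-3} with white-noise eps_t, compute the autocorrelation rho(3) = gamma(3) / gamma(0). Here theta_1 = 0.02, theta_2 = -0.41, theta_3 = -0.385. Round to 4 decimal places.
\rho(3) = -0.2924

For an MA(q) process with theta_0 = 1, the autocovariance is
  gamma(k) = sigma^2 * sum_{i=0..q-k} theta_i * theta_{i+k},
and rho(k) = gamma(k) / gamma(0). Sigma^2 cancels.
  numerator   = (1)*(-0.385) = -0.385.
  denominator = (1)^2 + (0.02)^2 + (-0.41)^2 + (-0.385)^2 = 1.316725.
  rho(3) = -0.385 / 1.316725 = -0.2924.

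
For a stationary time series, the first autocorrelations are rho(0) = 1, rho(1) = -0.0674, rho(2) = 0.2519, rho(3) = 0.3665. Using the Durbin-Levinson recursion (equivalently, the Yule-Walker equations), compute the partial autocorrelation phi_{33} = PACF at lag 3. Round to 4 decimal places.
\phi_{33} = 0.4240

The PACF at lag k is phi_{kk}, the last component of the solution
to the Yule-Walker system G_k phi = r_k where
  (G_k)_{ij} = rho(|i - j|), (r_k)_i = rho(i), i,j = 1..k.
Equivalently, Durbin-Levinson gives phi_{kk} iteratively:
  phi_{11} = rho(1)
  phi_{kk} = [rho(k) - sum_{j=1..k-1} phi_{k-1,j} rho(k-j)]
            / [1 - sum_{j=1..k-1} phi_{k-1,j} rho(j)],
  phi_{k,j} = phi_{k-1,j} - phi_{kk} phi_{k-1,k-j},  j = 1..k-1.
Step k = 1:
  phi_11 = rho(1) = -0.0674.
Step k = 2:
  phi_22 = [rho(2) - phi_11 rho(1)] / [1 - phi_11 rho(1)] = [0.2519 - (-0.0674)(-0.0674)] / [1 - (-0.0674)(-0.0674)]
         = 0.24735724 / 0.99545724 = 0.248486.
  Update: phi_21 = phi_11 - phi_22 phi_11 = -0.0674 - (0.248486)(-0.0674) = -0.050652.
Step k = 3:
  phi_33 = [rho(3) - phi_21 rho(2) - phi_22 rho(1)] / [1 - phi_21 rho(1) - phi_22 rho(2)]
    numerator   = 0.3665 - (-0.050652)(0.2519) - (0.248486)(-0.0674) = 0.39600721
    denominator = 1 - (-0.050652)(-0.0674) - (0.248486)(0.2519) = 0.93399242
  phi_33 = 0.39600721 / 0.93399242 = 0.424.
Therefore phi_{33} = 0.4240.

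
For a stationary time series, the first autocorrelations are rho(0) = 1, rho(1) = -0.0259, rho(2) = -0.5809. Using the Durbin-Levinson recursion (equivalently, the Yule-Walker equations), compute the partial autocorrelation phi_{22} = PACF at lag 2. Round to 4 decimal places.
\phi_{22} = -0.5820

The PACF at lag k is phi_{kk}, the last component of the solution
to the Yule-Walker system G_k phi = r_k where
  (G_k)_{ij} = rho(|i - j|), (r_k)_i = rho(i), i,j = 1..k.
Equivalently, Durbin-Levinson gives phi_{kk} iteratively:
  phi_{11} = rho(1)
  phi_{kk} = [rho(k) - sum_{j=1..k-1} phi_{k-1,j} rho(k-j)]
            / [1 - sum_{j=1..k-1} phi_{k-1,j} rho(j)],
  phi_{k,j} = phi_{k-1,j} - phi_{kk} phi_{k-1,k-j},  j = 1..k-1.
Step k = 1:
  phi_11 = rho(1) = -0.0259.
Step k = 2:
  phi_22 = [rho(2) - phi_11 rho(1)] / [1 - phi_11 rho(1)] = [-0.5809 - (-0.0259)(-0.0259)] / [1 - (-0.0259)(-0.0259)]
         = -0.58157081 / 0.99932919 = -0.582.
Therefore phi_{22} = -0.5820.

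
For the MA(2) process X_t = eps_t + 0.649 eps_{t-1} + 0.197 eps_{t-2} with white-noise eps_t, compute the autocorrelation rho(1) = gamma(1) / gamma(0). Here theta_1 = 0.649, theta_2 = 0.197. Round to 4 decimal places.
\rho(1) = 0.5321

For an MA(q) process with theta_0 = 1, the autocovariance is
  gamma(k) = sigma^2 * sum_{i=0..q-k} theta_i * theta_{i+k},
and rho(k) = gamma(k) / gamma(0). Sigma^2 cancels.
  numerator   = (1)*(0.649) + (0.649)*(0.197) = 0.776853.
  denominator = (1)^2 + (0.649)^2 + (0.197)^2 = 1.46001.
  rho(1) = 0.776853 / 1.46001 = 0.5321.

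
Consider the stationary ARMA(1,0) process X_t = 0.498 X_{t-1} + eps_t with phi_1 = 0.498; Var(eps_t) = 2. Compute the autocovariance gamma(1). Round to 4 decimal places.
\gamma(1) = 1.3245

Multiply the model equation by X_{t-k} and take expectations. With theta_0 = psi_0 = 1 and psi_j the MA(infinity) weights, this gives
  gamma(k) - sum_i phi_i gamma(k-i) = c_k,
  c_k = sigma^2 * sum_{j=k..q} theta_j psi_{j-k}   (c_k = 0 for k > q),
using gamma(-m) = gamma(m).
Pure AR (q = 0): c_0 = sigma^2 = 2, c_k = 0 for k >= 1.
Equations for k = 0 and k = 1 (AR order 1):
  gamma(0) = phi_1 gamma(1) + c_0
  gamma(1) = phi_1 gamma(0) + c_1
Substituting the second into the first: gamma(0) (1 - phi_1^2) = c_0 + phi_1 c_1, so
  gamma(0) = c_0 / (1 - phi_1^2) = 2 / (1 - (0.498)^2) = 2 / 0.751996 = 2.659589.
  gamma(1) = phi_1 gamma(0) = (0.498)(2.659589) = 1.324475.
Therefore gamma(1) = 1.3245 (to 4 decimal places).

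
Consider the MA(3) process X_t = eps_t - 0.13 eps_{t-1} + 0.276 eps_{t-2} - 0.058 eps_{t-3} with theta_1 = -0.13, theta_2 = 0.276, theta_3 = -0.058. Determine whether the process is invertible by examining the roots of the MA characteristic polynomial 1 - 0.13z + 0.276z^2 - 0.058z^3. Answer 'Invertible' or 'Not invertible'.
\text{Invertible}

The MA(q) characteristic polynomial is P(z) = 1 - 0.13z + 0.276z^2 - 0.058z^3.
Invertibility requires all roots to lie outside the unit circle, i.e. |z| > 1 for every root.
Degree 3: look for a simple real root z0 first, then factor out (1 - z/z0) and solve the remaining quadratic.
Testing z0 = 5: P(5) = 1 + (-0.13)(5) + (0.276)(5)^2 + (-0.058)(5)^3
  = 1 + (-0.65) + (6.9) + (-7.25) = 0.  So z_0 = 5 is a root, |z_0| = 5.
Divide out the factor (1 - 0.2 z) = (1 - z/z0) (since 1/z0 = 0.2):
  P(z) = (1 - 0.2 z)(1 + (0.07) z + (0.29) z^2)
  [check: z-coef 0.07 - (0.2) = -0.13; z^2-coef 0.29 - (0.2)(0.07) = 0.276; z^3-coef -(0.2)(0.29) = -0.058.]
Remaining roots from the quadratic factor 1 + (0.07) z + (0.29) z^2:
  Set 1 + (0.07) z + (0.29) z^2 = 0, i.e. a z^2 + b z + c = 0 with a = 0.29, b = 0.07, c = 1.
  Discriminant D = b^2 - 4ac = (0.07)^2 - 4*(0.29)*1 = 0.0049 - (1.16) = -1.1551.
  D < 0, so the roots are the complex-conjugate pair z = (-b +/- i sqrt(-D)) / (2a) = -0.1207 +/- 1.853i.
  For a conjugate pair |z|^2 = z * conj(z) = (product of roots) = c/a = 1/(0.29) = 3.448276, so |z| = sqrt(3.448276) = 1.857 for both roots.
Moduli of all roots: 5.0000, 1.8570, 1.8570.
All moduli strictly greater than 1? Yes.
Verdict: Invertible.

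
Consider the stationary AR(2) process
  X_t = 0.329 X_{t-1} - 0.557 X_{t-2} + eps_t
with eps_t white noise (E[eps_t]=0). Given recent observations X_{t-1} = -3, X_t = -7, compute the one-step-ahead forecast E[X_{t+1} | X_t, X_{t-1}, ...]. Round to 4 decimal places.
E[X_{t+1} \mid \mathcal F_t] = -0.6320

For an AR(p) model X_t = c + sum_i phi_i X_{t-i} + eps_t, the
one-step-ahead conditional mean is
  E[X_{t+1} | X_t, ...] = c + sum_i phi_i X_{t+1-i}.
Substitute known values:
  E[X_{t+1} | ...] = (0.329) * (-7) + (-0.557) * (-3)
                   = -0.6320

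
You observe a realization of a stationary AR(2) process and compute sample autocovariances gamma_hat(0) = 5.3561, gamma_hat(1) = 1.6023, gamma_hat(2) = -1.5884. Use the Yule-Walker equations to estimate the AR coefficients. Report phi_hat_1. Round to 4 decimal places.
\hat\phi_{1} = 0.4260

The Yule-Walker equations for an AR(p) process read, in matrix form,
  Gamma_p phi = r_p,   with   (Gamma_p)_{ij} = gamma(|i - j|),
                       (r_p)_i = gamma(i),   i,j = 1..p.
Substitute the sample gammas (Toeplitz matrix and right-hand side of size 2):
  Gamma_p = [[5.3561, 1.6023], [1.6023, 5.3561]]
  r_p     = [1.6023, -1.5884]
Written out:
  5.3561 phi_1 + 1.6023 phi_2 = 1.6023
  1.6023 phi_1 + 5.3561 phi_2 = -1.5884
Solve by Cramer's rule:
  det = gamma(0)^2 - gamma(1)^2 = (5.3561)^2 - (1.6023)^2 = 28.68780721 - 2.56736529 = 26.12044192
  phi_hat_1 = [gamma(1) gamma(0) - gamma(1) gamma(2)] / det = [(1.6023)(5.3561) - (1.6023)(-1.5884)] / 26.12044192 = 11.12717235 / 26.12044192 = 0.426
  phi_hat_2 = [gamma(0) gamma(2) - gamma(1)^2] / det = [(5.3561)(-1.5884) - (1.6023)^2] / 26.12044192 = -11.07499453 / 26.12044192 = -0.424
So phi_hat = [0.4260, -0.4240].
Therefore phi_hat_1 = 0.4260.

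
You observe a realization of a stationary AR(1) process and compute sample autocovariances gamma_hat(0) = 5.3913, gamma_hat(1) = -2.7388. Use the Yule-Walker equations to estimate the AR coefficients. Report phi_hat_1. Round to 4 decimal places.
\hat\phi_{1} = -0.5080

The Yule-Walker equations for an AR(p) process read, in matrix form,
  Gamma_p phi = r_p,   with   (Gamma_p)_{ij} = gamma(|i - j|),
                       (r_p)_i = gamma(i),   i,j = 1..p.
Substitute the sample gammas (Toeplitz matrix and right-hand side of size 1):
  Gamma_p = [[5.3913]]
  r_p     = [-2.7388]
With p = 1 this is the single equation gamma(0) phi_1 = gamma(1):
  phi_hat_1 = gamma(1) / gamma(0) = -2.7388 / 5.3913 = -0.5080.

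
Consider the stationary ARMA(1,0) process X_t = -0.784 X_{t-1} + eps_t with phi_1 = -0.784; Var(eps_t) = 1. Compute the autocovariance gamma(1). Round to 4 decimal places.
\gamma(1) = -2.0345

Multiply the model equation by X_{t-k} and take expectations. With theta_0 = psi_0 = 1 and psi_j the MA(infinity) weights, this gives
  gamma(k) - sum_i phi_i gamma(k-i) = c_k,
  c_k = sigma^2 * sum_{j=k..q} theta_j psi_{j-k}   (c_k = 0 for k > q),
using gamma(-m) = gamma(m).
Pure AR (q = 0): c_0 = sigma^2 = 1, c_k = 0 for k >= 1.
Equations for k = 0 and k = 1 (AR order 1):
  gamma(0) = phi_1 gamma(1) + c_0
  gamma(1) = phi_1 gamma(0) + c_1
Substituting the second into the first: gamma(0) (1 - phi_1^2) = c_0 + phi_1 c_1, so
  gamma(0) = c_0 / (1 - phi_1^2) = 1 / (1 - (-0.784)^2) = 1 / 0.385344 = 2.595084.
  gamma(1) = phi_1 gamma(0) = (-0.784)(2.595084) = -2.034546.
Therefore gamma(1) = -2.0345 (to 4 decimal places).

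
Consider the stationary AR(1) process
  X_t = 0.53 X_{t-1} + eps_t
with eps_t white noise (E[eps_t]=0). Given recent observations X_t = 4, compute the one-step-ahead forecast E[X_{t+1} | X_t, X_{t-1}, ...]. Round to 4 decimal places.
E[X_{t+1} \mid \mathcal F_t] = 2.1200

For an AR(p) model X_t = c + sum_i phi_i X_{t-i} + eps_t, the
one-step-ahead conditional mean is
  E[X_{t+1} | X_t, ...] = c + sum_i phi_i X_{t+1-i}.
Substitute known values:
  E[X_{t+1} | ...] = (0.53) * (4)
                   = 2.1200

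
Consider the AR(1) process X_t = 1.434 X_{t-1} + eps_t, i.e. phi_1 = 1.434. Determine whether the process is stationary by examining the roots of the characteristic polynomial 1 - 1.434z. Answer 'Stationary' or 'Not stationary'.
\text{Not stationary}

The AR(p) characteristic polynomial is P(z) = 1 - 1.434z.
Stationarity requires all roots to lie outside the unit circle, i.e. |z| > 1 for every root.
This is linear in z: 1 + (-1.434) z = 0  =>  z = -1/(-1.434) = 0.69735,  |z| = 0.69735.
Moduli of all roots: 0.6974.
All moduli strictly greater than 1? No.
Verdict: Not stationary.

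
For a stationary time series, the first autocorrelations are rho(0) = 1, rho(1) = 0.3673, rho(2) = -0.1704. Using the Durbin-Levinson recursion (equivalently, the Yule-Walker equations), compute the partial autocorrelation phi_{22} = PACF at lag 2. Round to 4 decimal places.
\phi_{22} = -0.3529

The PACF at lag k is phi_{kk}, the last component of the solution
to the Yule-Walker system G_k phi = r_k where
  (G_k)_{ij} = rho(|i - j|), (r_k)_i = rho(i), i,j = 1..k.
Equivalently, Durbin-Levinson gives phi_{kk} iteratively:
  phi_{11} = rho(1)
  phi_{kk} = [rho(k) - sum_{j=1..k-1} phi_{k-1,j} rho(k-j)]
            / [1 - sum_{j=1..k-1} phi_{k-1,j} rho(j)],
  phi_{k,j} = phi_{k-1,j} - phi_{kk} phi_{k-1,k-j},  j = 1..k-1.
Step k = 1:
  phi_11 = rho(1) = 0.3673.
Step k = 2:
  phi_22 = [rho(2) - phi_11 rho(1)] / [1 - phi_11 rho(1)] = [-0.1704 - (0.3673)(0.3673)] / [1 - (0.3673)(0.3673)]
         = -0.30530929 / 0.86509071 = -0.3529.
Therefore phi_{22} = -0.3529.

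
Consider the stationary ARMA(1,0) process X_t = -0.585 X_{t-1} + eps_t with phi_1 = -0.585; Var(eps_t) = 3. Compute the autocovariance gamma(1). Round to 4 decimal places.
\gamma(1) = -2.6681

Multiply the model equation by X_{t-k} and take expectations. With theta_0 = psi_0 = 1 and psi_j the MA(infinity) weights, this gives
  gamma(k) - sum_i phi_i gamma(k-i) = c_k,
  c_k = sigma^2 * sum_{j=k..q} theta_j psi_{j-k}   (c_k = 0 for k > q),
using gamma(-m) = gamma(m).
Pure AR (q = 0): c_0 = sigma^2 = 3, c_k = 0 for k >= 1.
Equations for k = 0 and k = 1 (AR order 1):
  gamma(0) = phi_1 gamma(1) + c_0
  gamma(1) = phi_1 gamma(0) + c_1
Substituting the second into the first: gamma(0) (1 - phi_1^2) = c_0 + phi_1 c_1, so
  gamma(0) = c_0 / (1 - phi_1^2) = 3 / (1 - (-0.585)^2) = 3 / 0.657775 = 4.56083.
  gamma(1) = phi_1 gamma(0) = (-0.585)(4.56083) = -2.668086.
Therefore gamma(1) = -2.6681 (to 4 decimal places).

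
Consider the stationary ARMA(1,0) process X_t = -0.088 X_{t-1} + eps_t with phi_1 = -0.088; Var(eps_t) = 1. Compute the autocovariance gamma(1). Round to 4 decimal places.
\gamma(1) = -0.0887

Multiply the model equation by X_{t-k} and take expectations. With theta_0 = psi_0 = 1 and psi_j the MA(infinity) weights, this gives
  gamma(k) - sum_i phi_i gamma(k-i) = c_k,
  c_k = sigma^2 * sum_{j=k..q} theta_j psi_{j-k}   (c_k = 0 for k > q),
using gamma(-m) = gamma(m).
Pure AR (q = 0): c_0 = sigma^2 = 1, c_k = 0 for k >= 1.
Equations for k = 0 and k = 1 (AR order 1):
  gamma(0) = phi_1 gamma(1) + c_0
  gamma(1) = phi_1 gamma(0) + c_1
Substituting the second into the first: gamma(0) (1 - phi_1^2) = c_0 + phi_1 c_1, so
  gamma(0) = c_0 / (1 - phi_1^2) = 1 / (1 - (-0.088)^2) = 1 / 0.992256 = 1.007804.
  gamma(1) = phi_1 gamma(0) = (-0.088)(1.007804) = -0.088687.
Therefore gamma(1) = -0.0887 (to 4 decimal places).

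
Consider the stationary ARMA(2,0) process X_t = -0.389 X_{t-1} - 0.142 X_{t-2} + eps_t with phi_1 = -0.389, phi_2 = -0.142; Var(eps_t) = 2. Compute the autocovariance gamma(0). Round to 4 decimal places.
\gamma(0) = 2.3091

Multiply the model equation by X_{t-k} and take expectations. With theta_0 = psi_0 = 1 and psi_j the MA(infinity) weights, this gives
  gamma(k) - sum_i phi_i gamma(k-i) = c_k,
  c_k = sigma^2 * sum_{j=k..q} theta_j psi_{j-k}   (c_k = 0 for k > q),
using gamma(-m) = gamma(m).
Pure AR (q = 0): c_0 = sigma^2 = 2, c_k = 0 for k >= 1.
Equations for k = 0, 1, 2 (AR order 2, c_2 = 0):
  (E0) gamma(0) = phi_1 gamma(1) + phi_2 gamma(2) + c_0
  (E1) gamma(1) = phi_1 gamma(0) + phi_2 gamma(1) + c_1
  (E2) gamma(2) = phi_1 gamma(1) + phi_2 gamma(0)
From (E1): gamma(1) = A gamma(0) + B with
  A = phi_1 / (1 - phi_2) = -0.389 / 1.142 = -0.34063,   B = c_1 / (1 - phi_2) = 0 / 1.142 = 0.
Insert (E2) into (E0): gamma(0) (1 - phi_2^2) = phi_1 (1 + phi_2) gamma(1) + c_0.
  phi_1 (1 + phi_2) = (-0.389)(0.858) = -0.333762,   1 - phi_2^2 = 0.979836.
Replace gamma(1) by A gamma(0) + B and collect gamma(0):
  gamma(0) [0.979836 - (-0.333762)(-0.34063)] = c_0 = 2
  gamma(0) * 0.866146 = 2
  gamma(0) = 2 / 0.866146 = 2.309078.
Therefore gamma(0) = 2.3091 (to 4 decimal places).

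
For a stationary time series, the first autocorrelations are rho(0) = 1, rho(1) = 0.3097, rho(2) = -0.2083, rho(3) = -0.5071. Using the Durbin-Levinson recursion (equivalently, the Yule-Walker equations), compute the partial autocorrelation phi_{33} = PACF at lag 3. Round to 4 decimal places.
\phi_{33} = -0.3950

The PACF at lag k is phi_{kk}, the last component of the solution
to the Yule-Walker system G_k phi = r_k where
  (G_k)_{ij} = rho(|i - j|), (r_k)_i = rho(i), i,j = 1..k.
Equivalently, Durbin-Levinson gives phi_{kk} iteratively:
  phi_{11} = rho(1)
  phi_{kk} = [rho(k) - sum_{j=1..k-1} phi_{k-1,j} rho(k-j)]
            / [1 - sum_{j=1..k-1} phi_{k-1,j} rho(j)],
  phi_{k,j} = phi_{k-1,j} - phi_{kk} phi_{k-1,k-j},  j = 1..k-1.
Step k = 1:
  phi_11 = rho(1) = 0.3097.
Step k = 2:
  phi_22 = [rho(2) - phi_11 rho(1)] / [1 - phi_11 rho(1)] = [-0.2083 - (0.3097)(0.3097)] / [1 - (0.3097)(0.3097)]
         = -0.30421409 / 0.90408591 = -0.336488.
  Update: phi_21 = phi_11 - phi_22 phi_11 = 0.3097 - (-0.336488)(0.3097) = 0.41391.
Step k = 3:
  phi_33 = [rho(3) - phi_21 rho(2) - phi_22 rho(1)] / [1 - phi_21 rho(1) - phi_22 rho(2)]
    numerator   = -0.5071 - (0.41391)(-0.2083) - (-0.336488)(0.3097) = -0.31667213
    denominator = 1 - (0.41391)(0.3097) - (-0.336488)(-0.2083) = 0.80172151
  phi_33 = -0.31667213 / 0.80172151 = -0.395.
Therefore phi_{33} = -0.3950.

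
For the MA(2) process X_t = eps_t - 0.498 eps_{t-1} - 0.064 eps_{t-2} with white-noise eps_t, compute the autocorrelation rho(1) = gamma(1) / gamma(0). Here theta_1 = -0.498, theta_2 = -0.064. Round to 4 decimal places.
\rho(1) = -0.3723

For an MA(q) process with theta_0 = 1, the autocovariance is
  gamma(k) = sigma^2 * sum_{i=0..q-k} theta_i * theta_{i+k},
and rho(k) = gamma(k) / gamma(0). Sigma^2 cancels.
  numerator   = (1)*(-0.498) + (-0.498)*(-0.064) = -0.466128.
  denominator = (1)^2 + (-0.498)^2 + (-0.064)^2 = 1.2521.
  rho(1) = -0.466128 / 1.2521 = -0.3723.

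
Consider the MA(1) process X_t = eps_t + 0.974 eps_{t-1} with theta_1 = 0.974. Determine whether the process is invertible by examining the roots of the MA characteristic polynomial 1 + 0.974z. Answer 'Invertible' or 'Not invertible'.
\text{Invertible}

The MA(q) characteristic polynomial is P(z) = 1 + 0.974z.
Invertibility requires all roots to lie outside the unit circle, i.e. |z| > 1 for every root.
This is linear in z: 1 + (0.974) z = 0  =>  z = -1/(0.974) = -1.026694,  |z| = 1.026694.
Moduli of all roots: 1.0267.
All moduli strictly greater than 1? Yes.
Verdict: Invertible.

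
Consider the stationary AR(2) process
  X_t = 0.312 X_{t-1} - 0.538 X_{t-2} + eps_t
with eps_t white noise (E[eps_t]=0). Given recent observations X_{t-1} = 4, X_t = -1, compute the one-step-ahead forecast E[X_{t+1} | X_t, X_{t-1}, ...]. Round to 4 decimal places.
E[X_{t+1} \mid \mathcal F_t] = -2.4640

For an AR(p) model X_t = c + sum_i phi_i X_{t-i} + eps_t, the
one-step-ahead conditional mean is
  E[X_{t+1} | X_t, ...] = c + sum_i phi_i X_{t+1-i}.
Substitute known values:
  E[X_{t+1} | ...] = (0.312) * (-1) + (-0.538) * (4)
                   = -2.4640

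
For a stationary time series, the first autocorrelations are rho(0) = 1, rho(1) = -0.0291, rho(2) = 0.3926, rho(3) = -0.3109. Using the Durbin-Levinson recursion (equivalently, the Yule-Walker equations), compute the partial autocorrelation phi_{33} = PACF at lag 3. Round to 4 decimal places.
\phi_{33} = -0.3460

The PACF at lag k is phi_{kk}, the last component of the solution
to the Yule-Walker system G_k phi = r_k where
  (G_k)_{ij} = rho(|i - j|), (r_k)_i = rho(i), i,j = 1..k.
Equivalently, Durbin-Levinson gives phi_{kk} iteratively:
  phi_{11} = rho(1)
  phi_{kk} = [rho(k) - sum_{j=1..k-1} phi_{k-1,j} rho(k-j)]
            / [1 - sum_{j=1..k-1} phi_{k-1,j} rho(j)],
  phi_{k,j} = phi_{k-1,j} - phi_{kk} phi_{k-1,k-j},  j = 1..k-1.
Step k = 1:
  phi_11 = rho(1) = -0.0291.
Step k = 2:
  phi_22 = [rho(2) - phi_11 rho(1)] / [1 - phi_11 rho(1)] = [0.3926 - (-0.0291)(-0.0291)] / [1 - (-0.0291)(-0.0291)]
         = 0.39175319 / 0.99915319 = 0.392085.
  Update: phi_21 = phi_11 - phi_22 phi_11 = -0.0291 - (0.392085)(-0.0291) = -0.01769.
Step k = 3:
  phi_33 = [rho(3) - phi_21 rho(2) - phi_22 rho(1)] / [1 - phi_21 rho(1) - phi_22 rho(2)]
    numerator   = -0.3109 - (-0.01769)(0.3926) - (0.392085)(-0.0291) = -0.2925451
    denominator = 1 - (-0.01769)(-0.0291) - (0.392085)(0.3926) = 0.84555256
  phi_33 = -0.2925451 / 0.84555256 = -0.346.
Therefore phi_{33} = -0.3460.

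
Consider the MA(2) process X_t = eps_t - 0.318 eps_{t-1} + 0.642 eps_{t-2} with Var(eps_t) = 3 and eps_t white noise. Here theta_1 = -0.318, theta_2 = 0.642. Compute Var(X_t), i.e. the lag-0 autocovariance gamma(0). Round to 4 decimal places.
\gamma(0) = 4.5399

For an MA(q) process X_t = eps_t + sum_i theta_i eps_{t-i} with
Var(eps_t) = sigma^2, the variance is
  gamma(0) = sigma^2 * (1 + sum_i theta_i^2).
  sum_i theta_i^2 = (-0.318)^2 + (0.642)^2 = 0.101124 + 0.412164 = 0.513288.
  gamma(0) = 3 * (1 + 0.513288) = 3 * 1.513288 = 4.539864, which rounds to 4.5399.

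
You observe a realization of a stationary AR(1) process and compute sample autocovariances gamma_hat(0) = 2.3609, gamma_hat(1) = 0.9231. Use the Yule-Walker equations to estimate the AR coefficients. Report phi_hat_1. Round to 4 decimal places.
\hat\phi_{1} = 0.3910

The Yule-Walker equations for an AR(p) process read, in matrix form,
  Gamma_p phi = r_p,   with   (Gamma_p)_{ij} = gamma(|i - j|),
                       (r_p)_i = gamma(i),   i,j = 1..p.
Substitute the sample gammas (Toeplitz matrix and right-hand side of size 1):
  Gamma_p = [[2.3609]]
  r_p     = [0.9231]
With p = 1 this is the single equation gamma(0) phi_1 = gamma(1):
  phi_hat_1 = gamma(1) / gamma(0) = 0.9231 / 2.3609 = 0.3910.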